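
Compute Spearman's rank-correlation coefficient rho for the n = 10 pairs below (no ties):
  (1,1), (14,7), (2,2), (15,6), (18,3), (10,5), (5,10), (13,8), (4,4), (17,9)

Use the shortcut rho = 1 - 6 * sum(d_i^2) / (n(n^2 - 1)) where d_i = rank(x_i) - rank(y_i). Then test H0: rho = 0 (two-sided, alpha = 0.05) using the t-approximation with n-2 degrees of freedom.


Step 1: Rank x and y separately (midranks; no ties here).
rank(x): 1->1, 14->7, 2->2, 15->8, 18->10, 10->5, 5->4, 13->6, 4->3, 17->9
rank(y): 1->1, 7->7, 2->2, 6->6, 3->3, 5->5, 10->10, 8->8, 4->4, 9->9
Step 2: d_i = R_x(i) - R_y(i); compute d_i^2.
  (1-1)^2=0, (7-7)^2=0, (2-2)^2=0, (8-6)^2=4, (10-3)^2=49, (5-5)^2=0, (4-10)^2=36, (6-8)^2=4, (3-4)^2=1, (9-9)^2=0
sum(d^2) = 94.
Step 3: rho = 1 - 6*94 / (10*(10^2 - 1)) = 1 - 564/990 = 0.430303.
Step 4: Under H0, t = rho * sqrt((n-2)/(1-rho^2)) = 1.3483 ~ t(8).
Step 5: Two-sided p-value from the t-distribution with 8 df = 0.214492.
Step 6: alpha = 0.05. fail to reject H0.

rho = 0.4303, p = 0.214492, fail to reject H0 at alpha = 0.05.


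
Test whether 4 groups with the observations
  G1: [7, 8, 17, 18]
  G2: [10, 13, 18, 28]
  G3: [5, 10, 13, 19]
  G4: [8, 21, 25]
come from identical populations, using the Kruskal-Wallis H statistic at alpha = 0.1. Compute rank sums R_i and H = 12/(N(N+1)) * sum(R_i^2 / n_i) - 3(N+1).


Step 1: Combine all N = 15 observations and assign midranks.
sorted (value, group, rank): (5,G3,1), (7,G1,2), (8,G1,3.5), (8,G4,3.5), (10,G2,5.5), (10,G3,5.5), (13,G2,7.5), (13,G3,7.5), (17,G1,9), (18,G1,10.5), (18,G2,10.5), (19,G3,12), (21,G4,13), (25,G4,14), (28,G2,15)
Step 2: Sum ranks within each group.
R_1 = 25 (n_1 = 4)
R_2 = 38.5 (n_2 = 4)
R_3 = 26 (n_3 = 4)
R_4 = 30.5 (n_4 = 3)
Step 3: H = 12/(N(N+1)) * sum(R_i^2/n_i) - 3(N+1)
     = 12/(15*16) * (25^2/4 + 38.5^2/4 + 26^2/4 + 30.5^2/3) - 3*16
     = 0.050000 * 1005.9 - 48
     = 2.294792.
Step 4: Ties present; correction factor C = 1 - 24/(15^3 - 15) = 0.992857. Corrected H = 2.294792 / 0.992857 = 2.311301.
Step 5: Under H0, H ~ chi^2(3); p-value = 0.510359.
Step 6: alpha = 0.1. fail to reject H0.

H = 2.3113, df = 3, p = 0.510359, fail to reject H0.


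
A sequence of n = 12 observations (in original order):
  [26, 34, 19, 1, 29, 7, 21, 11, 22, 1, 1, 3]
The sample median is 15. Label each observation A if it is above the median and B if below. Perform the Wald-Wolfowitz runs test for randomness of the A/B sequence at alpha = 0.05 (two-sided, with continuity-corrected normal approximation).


Step 1: Compute median = 15; label A = above, B = below.
Labels in order: AAABABABABBB  (n_A = 6, n_B = 6)
Step 2: Count runs R = 8.
Step 3: Under H0 (random ordering), E[R] = 2*n_A*n_B/(n_A+n_B) + 1 = 2*6*6/12 + 1 = 7.0000.
        Var[R] = 2*n_A*n_B*(2*n_A*n_B - n_A - n_B) / ((n_A+n_B)^2 * (n_A+n_B-1)) = 4320/1584 = 2.7273.
        SD[R] = 1.6514.
Step 4: Continuity-corrected z = (R - 0.5 - E[R]) / SD[R] = (8 - 0.5 - 7.0000) / 1.6514 = 0.3028.
Step 5: Two-sided p-value via normal approximation = 2*(1 - Phi(|z|)) = 0.762069.
Step 6: alpha = 0.05. fail to reject H0.

R = 8, z = 0.3028, p = 0.762069, fail to reject H0.


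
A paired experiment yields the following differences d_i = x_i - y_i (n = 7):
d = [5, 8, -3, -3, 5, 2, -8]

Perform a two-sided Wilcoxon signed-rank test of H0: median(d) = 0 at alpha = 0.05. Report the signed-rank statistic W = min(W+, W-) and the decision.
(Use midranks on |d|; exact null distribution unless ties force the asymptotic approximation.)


Step 1: Drop any zero differences (none here) and take |d_i|.
|d| = [5, 8, 3, 3, 5, 2, 8]
Step 2: Midrank |d_i| (ties get averaged ranks).
ranks: |5|->4.5, |8|->6.5, |3|->2.5, |3|->2.5, |5|->4.5, |2|->1, |8|->6.5
Step 3: Attach original signs; sum ranks with positive sign and with negative sign.
W+ = 4.5 + 6.5 + 4.5 + 1 = 16.5
W- = 2.5 + 2.5 + 6.5 = 11.5
(Check: W+ + W- = 28 should equal n(n+1)/2 = 28.)
Step 4: Test statistic W = min(W+, W-) = 11.5.
Step 5: Ties in |d|, so use the tie-corrected normal approximation.
        E[W] = n(n+1)/4 = 7*8/4 = 14.
        Tie groups: |d|=3 (t=2), |d|=5 (t=2), |d|=8 (t=2); sum(t^3 - t) = 18.
        Var[W] = n(n+1)(2n+1)/24 - sum(t^3-t)/48 = 840/24 - 18/48 = 34.625.
        z = (W - E[W]) / sqrt(Var[W]) = (11.5 - 14) / 5.8843 = -0.4249.
        Two-sided p = 2*Phi(z) = 0.670939.
Step 6: alpha = 0.05. fail to reject H0.

W+ = 16.5, W- = 11.5, W = min = 11.5, p = 0.670939, fail to reject H0.


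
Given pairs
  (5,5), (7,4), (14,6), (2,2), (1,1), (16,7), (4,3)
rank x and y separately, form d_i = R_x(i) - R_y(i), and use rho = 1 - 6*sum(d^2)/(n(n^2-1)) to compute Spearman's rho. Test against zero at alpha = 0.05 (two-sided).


Step 1: Rank x and y separately (midranks; no ties here).
rank(x): 5->4, 7->5, 14->6, 2->2, 1->1, 16->7, 4->3
rank(y): 5->5, 4->4, 6->6, 2->2, 1->1, 7->7, 3->3
Step 2: d_i = R_x(i) - R_y(i); compute d_i^2.
  (4-5)^2=1, (5-4)^2=1, (6-6)^2=0, (2-2)^2=0, (1-1)^2=0, (7-7)^2=0, (3-3)^2=0
sum(d^2) = 2.
Step 3: rho = 1 - 6*2 / (7*(7^2 - 1)) = 1 - 12/336 = 0.964286.
Step 4: Under H0, t = rho * sqrt((n-2)/(1-rho^2)) = 8.1408 ~ t(5).
Step 5: Two-sided p-value from the t-distribution with 5 df = 0.000454.
Step 6: alpha = 0.05. reject H0.

rho = 0.9643, p = 0.000454, reject H0 at alpha = 0.05.


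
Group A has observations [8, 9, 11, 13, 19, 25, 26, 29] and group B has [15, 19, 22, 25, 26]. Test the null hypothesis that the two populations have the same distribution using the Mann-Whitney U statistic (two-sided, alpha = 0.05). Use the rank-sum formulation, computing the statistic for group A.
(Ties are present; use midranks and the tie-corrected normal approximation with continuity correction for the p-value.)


Step 1: Combine and sort all 13 observations; assign midranks.
sorted (value, group): (8,X), (9,X), (11,X), (13,X), (15,Y), (19,X), (19,Y), (22,Y), (25,X), (25,Y), (26,X), (26,Y), (29,X)
ranks: 8->1, 9->2, 11->3, 13->4, 15->5, 19->6.5, 19->6.5, 22->8, 25->9.5, 25->9.5, 26->11.5, 26->11.5, 29->13
Step 2: Rank sum for X: R1 = 1 + 2 + 3 + 4 + 6.5 + 9.5 + 11.5 + 13 = 50.5.
Step 3: U_X = R1 - n1(n1+1)/2 = 50.5 - 8*9/2 = 50.5 - 36 = 14.5.
       U_Y = n1*n2 - U_X = 40 - 14.5 = 25.5.
Step 4: Ties are present, so use the tie-corrected normal approximation (with continuity correction) for the p-value.
Step 5: p-value = 0.462364; compare to alpha = 0.05. fail to reject H0.

U_X = 14.5, p = 0.462364, fail to reject H0 at alpha = 0.05.


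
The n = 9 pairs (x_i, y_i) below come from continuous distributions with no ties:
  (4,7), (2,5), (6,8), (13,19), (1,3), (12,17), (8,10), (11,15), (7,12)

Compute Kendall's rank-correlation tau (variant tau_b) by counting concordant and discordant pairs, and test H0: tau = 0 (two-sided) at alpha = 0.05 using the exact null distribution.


Step 1: Enumerate the 36 unordered pairs (i,j) with i<j and classify each by sign(x_j-x_i) * sign(y_j-y_i).
  (1,2):dx=-2,dy=-2->C; (1,3):dx=+2,dy=+1->C; (1,4):dx=+9,dy=+12->C; (1,5):dx=-3,dy=-4->C
  (1,6):dx=+8,dy=+10->C; (1,7):dx=+4,dy=+3->C; (1,8):dx=+7,dy=+8->C; (1,9):dx=+3,dy=+5->C
  (2,3):dx=+4,dy=+3->C; (2,4):dx=+11,dy=+14->C; (2,5):dx=-1,dy=-2->C; (2,6):dx=+10,dy=+12->C
  (2,7):dx=+6,dy=+5->C; (2,8):dx=+9,dy=+10->C; (2,9):dx=+5,dy=+7->C; (3,4):dx=+7,dy=+11->C
  (3,5):dx=-5,dy=-5->C; (3,6):dx=+6,dy=+9->C; (3,7):dx=+2,dy=+2->C; (3,8):dx=+5,dy=+7->C
  (3,9):dx=+1,dy=+4->C; (4,5):dx=-12,dy=-16->C; (4,6):dx=-1,dy=-2->C; (4,7):dx=-5,dy=-9->C
  (4,8):dx=-2,dy=-4->C; (4,9):dx=-6,dy=-7->C; (5,6):dx=+11,dy=+14->C; (5,7):dx=+7,dy=+7->C
  (5,8):dx=+10,dy=+12->C; (5,9):dx=+6,dy=+9->C; (6,7):dx=-4,dy=-7->C; (6,8):dx=-1,dy=-2->C
  (6,9):dx=-5,dy=-5->C; (7,8):dx=+3,dy=+5->C; (7,9):dx=-1,dy=+2->D; (8,9):dx=-4,dy=-3->C
Step 2: C = 35, D = 1, total pairs = 36.
Step 3: tau = (C - D)/(n(n-1)/2) = (35 - 1)/36 = 0.944444.
Step 4: Exact two-sided p-value (enumerate n! = 362880 permutations of y under H0): p = 0.000050.
Step 5: alpha = 0.05. reject H0.

tau_b = 0.9444 (C=35, D=1), p = 0.000050, reject H0.


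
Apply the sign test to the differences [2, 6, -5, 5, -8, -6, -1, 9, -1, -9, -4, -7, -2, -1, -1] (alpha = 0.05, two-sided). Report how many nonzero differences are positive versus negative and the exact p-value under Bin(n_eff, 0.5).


Step 1: Discard zero differences. Original n = 15; n_eff = number of nonzero differences = 15.
Nonzero differences (with sign): +2, +6, -5, +5, -8, -6, -1, +9, -1, -9, -4, -7, -2, -1, -1
Step 2: Count signs: positive = 4, negative = 11.
Step 3: Under H0: P(positive) = 0.5, so the number of positives S ~ Bin(15, 0.5).
Step 4: Two-sided exact p-value = sum of Bin(15,0.5) probabilities at or below the observed probability = 0.118469.
Step 5: alpha = 0.05. fail to reject H0.

n_eff = 15, pos = 4, neg = 11, p = 0.118469, fail to reject H0.


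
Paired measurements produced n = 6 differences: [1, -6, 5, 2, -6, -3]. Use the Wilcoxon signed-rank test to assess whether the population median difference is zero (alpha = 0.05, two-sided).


Step 1: Drop any zero differences (none here) and take |d_i|.
|d| = [1, 6, 5, 2, 6, 3]
Step 2: Midrank |d_i| (ties get averaged ranks).
ranks: |1|->1, |6|->5.5, |5|->4, |2|->2, |6|->5.5, |3|->3
Step 3: Attach original signs; sum ranks with positive sign and with negative sign.
W+ = 1 + 4 + 2 = 7
W- = 5.5 + 5.5 + 3 = 14
(Check: W+ + W- = 21 should equal n(n+1)/2 = 21.)
Step 4: Test statistic W = min(W+, W-) = 7.
Step 5: Ties in |d|, so use the tie-corrected normal approximation.
        E[W] = n(n+1)/4 = 6*7/4 = 10.5.
        Tie groups: |d|=6 (t=2); sum(t^3 - t) = 6.
        Var[W] = n(n+1)(2n+1)/24 - sum(t^3-t)/48 = 546/24 - 6/48 = 22.625.
        z = (W - E[W]) / sqrt(Var[W]) = (7 - 10.5) / 4.7566 = -0.7358.
        Two-sided p = 2*Phi(z) = 0.461838.
Step 6: alpha = 0.05. fail to reject H0.

W+ = 7, W- = 14, W = min = 7, p = 0.461838, fail to reject H0.


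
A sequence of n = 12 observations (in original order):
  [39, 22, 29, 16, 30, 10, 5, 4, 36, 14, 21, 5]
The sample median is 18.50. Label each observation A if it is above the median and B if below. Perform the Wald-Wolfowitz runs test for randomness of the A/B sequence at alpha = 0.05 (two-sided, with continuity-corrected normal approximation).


Step 1: Compute median = 18.50; label A = above, B = below.
Labels in order: AAABABBBABAB  (n_A = 6, n_B = 6)
Step 2: Count runs R = 8.
Step 3: Under H0 (random ordering), E[R] = 2*n_A*n_B/(n_A+n_B) + 1 = 2*6*6/12 + 1 = 7.0000.
        Var[R] = 2*n_A*n_B*(2*n_A*n_B - n_A - n_B) / ((n_A+n_B)^2 * (n_A+n_B-1)) = 4320/1584 = 2.7273.
        SD[R] = 1.6514.
Step 4: Continuity-corrected z = (R - 0.5 - E[R]) / SD[R] = (8 - 0.5 - 7.0000) / 1.6514 = 0.3028.
Step 5: Two-sided p-value via normal approximation = 2*(1 - Phi(|z|)) = 0.762069.
Step 6: alpha = 0.05. fail to reject H0.

R = 8, z = 0.3028, p = 0.762069, fail to reject H0.


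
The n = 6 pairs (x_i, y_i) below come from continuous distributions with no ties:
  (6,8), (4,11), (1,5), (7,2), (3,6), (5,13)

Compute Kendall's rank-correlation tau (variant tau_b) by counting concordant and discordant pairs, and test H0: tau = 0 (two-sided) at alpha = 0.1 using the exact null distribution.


Step 1: Enumerate the 15 unordered pairs (i,j) with i<j and classify each by sign(x_j-x_i) * sign(y_j-y_i).
  (1,2):dx=-2,dy=+3->D; (1,3):dx=-5,dy=-3->C; (1,4):dx=+1,dy=-6->D; (1,5):dx=-3,dy=-2->C
  (1,6):dx=-1,dy=+5->D; (2,3):dx=-3,dy=-6->C; (2,4):dx=+3,dy=-9->D; (2,5):dx=-1,dy=-5->C
  (2,6):dx=+1,dy=+2->C; (3,4):dx=+6,dy=-3->D; (3,5):dx=+2,dy=+1->C; (3,6):dx=+4,dy=+8->C
  (4,5):dx=-4,dy=+4->D; (4,6):dx=-2,dy=+11->D; (5,6):dx=+2,dy=+7->C
Step 2: C = 8, D = 7, total pairs = 15.
Step 3: tau = (C - D)/(n(n-1)/2) = (8 - 7)/15 = 0.066667.
Step 4: Exact two-sided p-value (enumerate n! = 720 permutations of y under H0): p = 1.000000.
Step 5: alpha = 0.1. fail to reject H0.

tau_b = 0.0667 (C=8, D=7), p = 1.000000, fail to reject H0.


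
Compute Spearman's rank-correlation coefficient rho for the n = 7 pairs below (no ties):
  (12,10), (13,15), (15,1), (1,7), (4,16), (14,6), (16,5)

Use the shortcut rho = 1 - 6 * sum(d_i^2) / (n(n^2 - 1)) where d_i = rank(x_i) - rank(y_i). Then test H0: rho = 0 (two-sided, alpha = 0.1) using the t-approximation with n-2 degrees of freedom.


Step 1: Rank x and y separately (midranks; no ties here).
rank(x): 12->3, 13->4, 15->6, 1->1, 4->2, 14->5, 16->7
rank(y): 10->5, 15->6, 1->1, 7->4, 16->7, 6->3, 5->2
Step 2: d_i = R_x(i) - R_y(i); compute d_i^2.
  (3-5)^2=4, (4-6)^2=4, (6-1)^2=25, (1-4)^2=9, (2-7)^2=25, (5-3)^2=4, (7-2)^2=25
sum(d^2) = 96.
Step 3: rho = 1 - 6*96 / (7*(7^2 - 1)) = 1 - 576/336 = -0.714286.
Step 4: Under H0, t = rho * sqrt((n-2)/(1-rho^2)) = -2.2822 ~ t(5).
Step 5: Two-sided p-value from the t-distribution with 5 df = 0.071344.
Step 6: alpha = 0.1. reject H0.

rho = -0.7143, p = 0.071344, reject H0 at alpha = 0.1.


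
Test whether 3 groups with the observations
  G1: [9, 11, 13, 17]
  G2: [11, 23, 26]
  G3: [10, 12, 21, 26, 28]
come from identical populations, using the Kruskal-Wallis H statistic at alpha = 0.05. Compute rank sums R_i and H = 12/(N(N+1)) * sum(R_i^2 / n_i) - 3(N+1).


Step 1: Combine all N = 12 observations and assign midranks.
sorted (value, group, rank): (9,G1,1), (10,G3,2), (11,G1,3.5), (11,G2,3.5), (12,G3,5), (13,G1,6), (17,G1,7), (21,G3,8), (23,G2,9), (26,G2,10.5), (26,G3,10.5), (28,G3,12)
Step 2: Sum ranks within each group.
R_1 = 17.5 (n_1 = 4)
R_2 = 23 (n_2 = 3)
R_3 = 37.5 (n_3 = 5)
Step 3: H = 12/(N(N+1)) * sum(R_i^2/n_i) - 3(N+1)
     = 12/(12*13) * (17.5^2/4 + 23^2/3 + 37.5^2/5) - 3*13
     = 0.076923 * 534.146 - 39
     = 2.088141.
Step 4: Ties present; correction factor C = 1 - 12/(12^3 - 12) = 0.993007. Corrected H = 2.088141 / 0.993007 = 2.102846.
Step 5: Under H0, H ~ chi^2(2); p-value = 0.349440.
Step 6: alpha = 0.05. fail to reject H0.

H = 2.1028, df = 2, p = 0.349440, fail to reject H0.


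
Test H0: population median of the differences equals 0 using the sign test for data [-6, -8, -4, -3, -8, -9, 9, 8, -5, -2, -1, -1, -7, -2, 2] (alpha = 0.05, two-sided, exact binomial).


Step 1: Discard zero differences. Original n = 15; n_eff = number of nonzero differences = 15.
Nonzero differences (with sign): -6, -8, -4, -3, -8, -9, +9, +8, -5, -2, -1, -1, -7, -2, +2
Step 2: Count signs: positive = 3, negative = 12.
Step 3: Under H0: P(positive) = 0.5, so the number of positives S ~ Bin(15, 0.5).
Step 4: Two-sided exact p-value = sum of Bin(15,0.5) probabilities at or below the observed probability = 0.035156.
Step 5: alpha = 0.05. reject H0.

n_eff = 15, pos = 3, neg = 12, p = 0.035156, reject H0.


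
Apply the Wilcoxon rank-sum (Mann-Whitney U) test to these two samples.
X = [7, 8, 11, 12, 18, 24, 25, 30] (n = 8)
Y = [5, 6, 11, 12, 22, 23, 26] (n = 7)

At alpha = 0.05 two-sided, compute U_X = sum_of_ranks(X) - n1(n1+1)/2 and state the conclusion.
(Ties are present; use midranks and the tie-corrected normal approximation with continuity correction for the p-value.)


Step 1: Combine and sort all 15 observations; assign midranks.
sorted (value, group): (5,Y), (6,Y), (7,X), (8,X), (11,X), (11,Y), (12,X), (12,Y), (18,X), (22,Y), (23,Y), (24,X), (25,X), (26,Y), (30,X)
ranks: 5->1, 6->2, 7->3, 8->4, 11->5.5, 11->5.5, 12->7.5, 12->7.5, 18->9, 22->10, 23->11, 24->12, 25->13, 26->14, 30->15
Step 2: Rank sum for X: R1 = 3 + 4 + 5.5 + 7.5 + 9 + 12 + 13 + 15 = 69.
Step 3: U_X = R1 - n1(n1+1)/2 = 69 - 8*9/2 = 69 - 36 = 33.
       U_Y = n1*n2 - U_X = 56 - 33 = 23.
Step 4: Ties are present, so use the tie-corrected normal approximation (with continuity correction) for the p-value.
Step 5: p-value = 0.601875; compare to alpha = 0.05. fail to reject H0.

U_X = 33, p = 0.601875, fail to reject H0 at alpha = 0.05.


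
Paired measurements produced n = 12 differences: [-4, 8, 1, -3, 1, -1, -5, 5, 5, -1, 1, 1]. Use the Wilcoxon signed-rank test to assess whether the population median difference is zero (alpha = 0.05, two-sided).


Step 1: Drop any zero differences (none here) and take |d_i|.
|d| = [4, 8, 1, 3, 1, 1, 5, 5, 5, 1, 1, 1]
Step 2: Midrank |d_i| (ties get averaged ranks).
ranks: |4|->8, |8|->12, |1|->3.5, |3|->7, |1|->3.5, |1|->3.5, |5|->10, |5|->10, |5|->10, |1|->3.5, |1|->3.5, |1|->3.5
Step 3: Attach original signs; sum ranks with positive sign and with negative sign.
W+ = 12 + 3.5 + 3.5 + 10 + 10 + 3.5 + 3.5 = 46
W- = 8 + 7 + 3.5 + 10 + 3.5 = 32
(Check: W+ + W- = 78 should equal n(n+1)/2 = 78.)
Step 4: Test statistic W = min(W+, W-) = 32.
Step 5: Ties in |d|, so use the tie-corrected normal approximation.
        E[W] = n(n+1)/4 = 12*13/4 = 39.
        Tie groups: |d|=1 (t=6), |d|=5 (t=3); sum(t^3 - t) = 234.
        Var[W] = n(n+1)(2n+1)/24 - sum(t^3-t)/48 = 3900/24 - 234/48 = 157.625.
        z = (W - E[W]) / sqrt(Var[W]) = (32 - 39) / 12.5549 = -0.5576.
        Two-sided p = 2*Phi(z) = 0.577150.
Step 6: alpha = 0.05. fail to reject H0.

W+ = 46, W- = 32, W = min = 32, p = 0.577150, fail to reject H0.


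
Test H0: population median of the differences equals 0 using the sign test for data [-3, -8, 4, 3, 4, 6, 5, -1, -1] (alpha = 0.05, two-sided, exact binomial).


Step 1: Discard zero differences. Original n = 9; n_eff = number of nonzero differences = 9.
Nonzero differences (with sign): -3, -8, +4, +3, +4, +6, +5, -1, -1
Step 2: Count signs: positive = 5, negative = 4.
Step 3: Under H0: P(positive) = 0.5, so the number of positives S ~ Bin(9, 0.5).
Step 4: Two-sided exact p-value = sum of Bin(9,0.5) probabilities at or below the observed probability = 1.000000.
Step 5: alpha = 0.05. fail to reject H0.

n_eff = 9, pos = 5, neg = 4, p = 1.000000, fail to reject H0.


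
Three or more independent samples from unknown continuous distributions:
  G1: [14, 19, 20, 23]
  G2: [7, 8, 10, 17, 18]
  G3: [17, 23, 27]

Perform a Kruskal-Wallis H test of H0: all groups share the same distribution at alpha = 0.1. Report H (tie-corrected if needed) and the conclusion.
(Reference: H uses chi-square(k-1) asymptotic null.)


Step 1: Combine all N = 12 observations and assign midranks.
sorted (value, group, rank): (7,G2,1), (8,G2,2), (10,G2,3), (14,G1,4), (17,G2,5.5), (17,G3,5.5), (18,G2,7), (19,G1,8), (20,G1,9), (23,G1,10.5), (23,G3,10.5), (27,G3,12)
Step 2: Sum ranks within each group.
R_1 = 31.5 (n_1 = 4)
R_2 = 18.5 (n_2 = 5)
R_3 = 28 (n_3 = 3)
Step 3: H = 12/(N(N+1)) * sum(R_i^2/n_i) - 3(N+1)
     = 12/(12*13) * (31.5^2/4 + 18.5^2/5 + 28^2/3) - 3*13
     = 0.076923 * 577.846 - 39
     = 5.449679.
Step 4: Ties present; correction factor C = 1 - 12/(12^3 - 12) = 0.993007. Corrected H = 5.449679 / 0.993007 = 5.488058.
Step 5: Under H0, H ~ chi^2(2); p-value = 0.064311.
Step 6: alpha = 0.1. reject H0.

H = 5.4881, df = 2, p = 0.064311, reject H0.


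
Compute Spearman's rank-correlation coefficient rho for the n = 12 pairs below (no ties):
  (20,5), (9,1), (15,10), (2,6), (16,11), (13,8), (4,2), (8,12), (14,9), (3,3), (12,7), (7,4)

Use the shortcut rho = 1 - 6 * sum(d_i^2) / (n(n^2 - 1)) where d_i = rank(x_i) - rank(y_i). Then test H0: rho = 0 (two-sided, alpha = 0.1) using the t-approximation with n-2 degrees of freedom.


Step 1: Rank x and y separately (midranks; no ties here).
rank(x): 20->12, 9->6, 15->10, 2->1, 16->11, 13->8, 4->3, 8->5, 14->9, 3->2, 12->7, 7->4
rank(y): 5->5, 1->1, 10->10, 6->6, 11->11, 8->8, 2->2, 12->12, 9->9, 3->3, 7->7, 4->4
Step 2: d_i = R_x(i) - R_y(i); compute d_i^2.
  (12-5)^2=49, (6-1)^2=25, (10-10)^2=0, (1-6)^2=25, (11-11)^2=0, (8-8)^2=0, (3-2)^2=1, (5-12)^2=49, (9-9)^2=0, (2-3)^2=1, (7-7)^2=0, (4-4)^2=0
sum(d^2) = 150.
Step 3: rho = 1 - 6*150 / (12*(12^2 - 1)) = 1 - 900/1716 = 0.475524.
Step 4: Under H0, t = rho * sqrt((n-2)/(1-rho^2)) = 1.7094 ~ t(10).
Step 5: Two-sided p-value from the t-distribution with 10 df = 0.118176.
Step 6: alpha = 0.1. fail to reject H0.

rho = 0.4755, p = 0.118176, fail to reject H0 at alpha = 0.1.


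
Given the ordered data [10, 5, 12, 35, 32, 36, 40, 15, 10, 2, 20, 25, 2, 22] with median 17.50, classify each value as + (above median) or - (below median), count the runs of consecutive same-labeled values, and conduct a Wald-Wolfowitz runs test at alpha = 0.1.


Step 1: Compute median = 17.50; label A = above, B = below.
Labels in order: BBBAAAABBBAABA  (n_A = 7, n_B = 7)
Step 2: Count runs R = 6.
Step 3: Under H0 (random ordering), E[R] = 2*n_A*n_B/(n_A+n_B) + 1 = 2*7*7/14 + 1 = 8.0000.
        Var[R] = 2*n_A*n_B*(2*n_A*n_B - n_A - n_B) / ((n_A+n_B)^2 * (n_A+n_B-1)) = 8232/2548 = 3.2308.
        SD[R] = 1.7974.
Step 4: Continuity-corrected z = (R + 0.5 - E[R]) / SD[R] = (6 + 0.5 - 8.0000) / 1.7974 = -0.8345.
Step 5: Two-sided p-value via normal approximation = 2*(1 - Phi(|z|)) = 0.403986.
Step 6: alpha = 0.1. fail to reject H0.

R = 6, z = -0.8345, p = 0.403986, fail to reject H0.


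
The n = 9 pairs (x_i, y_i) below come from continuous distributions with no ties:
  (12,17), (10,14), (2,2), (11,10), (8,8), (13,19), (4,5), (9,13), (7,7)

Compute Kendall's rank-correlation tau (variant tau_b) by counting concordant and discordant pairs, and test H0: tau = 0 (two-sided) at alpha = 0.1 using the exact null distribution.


Step 1: Enumerate the 36 unordered pairs (i,j) with i<j and classify each by sign(x_j-x_i) * sign(y_j-y_i).
  (1,2):dx=-2,dy=-3->C; (1,3):dx=-10,dy=-15->C; (1,4):dx=-1,dy=-7->C; (1,5):dx=-4,dy=-9->C
  (1,6):dx=+1,dy=+2->C; (1,7):dx=-8,dy=-12->C; (1,8):dx=-3,dy=-4->C; (1,9):dx=-5,dy=-10->C
  (2,3):dx=-8,dy=-12->C; (2,4):dx=+1,dy=-4->D; (2,5):dx=-2,dy=-6->C; (2,6):dx=+3,dy=+5->C
  (2,7):dx=-6,dy=-9->C; (2,8):dx=-1,dy=-1->C; (2,9):dx=-3,dy=-7->C; (3,4):dx=+9,dy=+8->C
  (3,5):dx=+6,dy=+6->C; (3,6):dx=+11,dy=+17->C; (3,7):dx=+2,dy=+3->C; (3,8):dx=+7,dy=+11->C
  (3,9):dx=+5,dy=+5->C; (4,5):dx=-3,dy=-2->C; (4,6):dx=+2,dy=+9->C; (4,7):dx=-7,dy=-5->C
  (4,8):dx=-2,dy=+3->D; (4,9):dx=-4,dy=-3->C; (5,6):dx=+5,dy=+11->C; (5,7):dx=-4,dy=-3->C
  (5,8):dx=+1,dy=+5->C; (5,9):dx=-1,dy=-1->C; (6,7):dx=-9,dy=-14->C; (6,8):dx=-4,dy=-6->C
  (6,9):dx=-6,dy=-12->C; (7,8):dx=+5,dy=+8->C; (7,9):dx=+3,dy=+2->C; (8,9):dx=-2,dy=-6->C
Step 2: C = 34, D = 2, total pairs = 36.
Step 3: tau = (C - D)/(n(n-1)/2) = (34 - 2)/36 = 0.888889.
Step 4: Exact two-sided p-value (enumerate n! = 362880 permutations of y under H0): p = 0.000243.
Step 5: alpha = 0.1. reject H0.

tau_b = 0.8889 (C=34, D=2), p = 0.000243, reject H0.


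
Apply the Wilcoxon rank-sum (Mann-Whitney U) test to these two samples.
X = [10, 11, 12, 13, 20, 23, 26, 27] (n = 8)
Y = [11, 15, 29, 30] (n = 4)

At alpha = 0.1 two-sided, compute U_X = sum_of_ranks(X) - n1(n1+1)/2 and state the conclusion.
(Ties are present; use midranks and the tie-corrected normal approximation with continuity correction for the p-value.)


Step 1: Combine and sort all 12 observations; assign midranks.
sorted (value, group): (10,X), (11,X), (11,Y), (12,X), (13,X), (15,Y), (20,X), (23,X), (26,X), (27,X), (29,Y), (30,Y)
ranks: 10->1, 11->2.5, 11->2.5, 12->4, 13->5, 15->6, 20->7, 23->8, 26->9, 27->10, 29->11, 30->12
Step 2: Rank sum for X: R1 = 1 + 2.5 + 4 + 5 + 7 + 8 + 9 + 10 = 46.5.
Step 3: U_X = R1 - n1(n1+1)/2 = 46.5 - 8*9/2 = 46.5 - 36 = 10.5.
       U_Y = n1*n2 - U_X = 32 - 10.5 = 21.5.
Step 4: Ties are present, so use the tie-corrected normal approximation (with continuity correction) for the p-value.
Step 5: p-value = 0.394938; compare to alpha = 0.1. fail to reject H0.

U_X = 10.5, p = 0.394938, fail to reject H0 at alpha = 0.1.


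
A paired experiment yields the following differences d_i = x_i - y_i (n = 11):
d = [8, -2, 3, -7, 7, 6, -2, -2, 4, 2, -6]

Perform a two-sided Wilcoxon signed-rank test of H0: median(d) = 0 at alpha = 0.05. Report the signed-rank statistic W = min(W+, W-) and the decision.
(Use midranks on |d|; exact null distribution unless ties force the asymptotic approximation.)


Step 1: Drop any zero differences (none here) and take |d_i|.
|d| = [8, 2, 3, 7, 7, 6, 2, 2, 4, 2, 6]
Step 2: Midrank |d_i| (ties get averaged ranks).
ranks: |8|->11, |2|->2.5, |3|->5, |7|->9.5, |7|->9.5, |6|->7.5, |2|->2.5, |2|->2.5, |4|->6, |2|->2.5, |6|->7.5
Step 3: Attach original signs; sum ranks with positive sign and with negative sign.
W+ = 11 + 5 + 9.5 + 7.5 + 6 + 2.5 = 41.5
W- = 2.5 + 9.5 + 2.5 + 2.5 + 7.5 = 24.5
(Check: W+ + W- = 66 should equal n(n+1)/2 = 66.)
Step 4: Test statistic W = min(W+, W-) = 24.5.
Step 5: Ties in |d|, so use the tie-corrected normal approximation.
        E[W] = n(n+1)/4 = 11*12/4 = 33.
        Tie groups: |d|=2 (t=4), |d|=6 (t=2), |d|=7 (t=2); sum(t^3 - t) = 72.
        Var[W] = n(n+1)(2n+1)/24 - sum(t^3-t)/48 = 3036/24 - 72/48 = 125.
        z = (W - E[W]) / sqrt(Var[W]) = (24.5 - 33) / 11.1803 = -0.7603.
        Two-sided p = 2*Phi(z) = 0.447097.
Step 6: alpha = 0.05. fail to reject H0.

W+ = 41.5, W- = 24.5, W = min = 24.5, p = 0.447097, fail to reject H0.


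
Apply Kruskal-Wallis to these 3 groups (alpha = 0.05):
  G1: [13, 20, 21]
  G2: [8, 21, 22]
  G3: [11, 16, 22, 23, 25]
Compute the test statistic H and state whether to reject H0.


Step 1: Combine all N = 11 observations and assign midranks.
sorted (value, group, rank): (8,G2,1), (11,G3,2), (13,G1,3), (16,G3,4), (20,G1,5), (21,G1,6.5), (21,G2,6.5), (22,G2,8.5), (22,G3,8.5), (23,G3,10), (25,G3,11)
Step 2: Sum ranks within each group.
R_1 = 14.5 (n_1 = 3)
R_2 = 16 (n_2 = 3)
R_3 = 35.5 (n_3 = 5)
Step 3: H = 12/(N(N+1)) * sum(R_i^2/n_i) - 3(N+1)
     = 12/(11*12) * (14.5^2/3 + 16^2/3 + 35.5^2/5) - 3*12
     = 0.090909 * 407.467 - 36
     = 1.042424.
Step 4: Ties present; correction factor C = 1 - 12/(11^3 - 11) = 0.990909. Corrected H = 1.042424 / 0.990909 = 1.051988.
Step 5: Under H0, H ~ chi^2(2); p-value = 0.590968.
Step 6: alpha = 0.05. fail to reject H0.

H = 1.0520, df = 2, p = 0.590968, fail to reject H0.


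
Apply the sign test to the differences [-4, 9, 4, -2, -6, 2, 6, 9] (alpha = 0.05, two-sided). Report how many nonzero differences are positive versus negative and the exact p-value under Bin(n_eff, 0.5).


Step 1: Discard zero differences. Original n = 8; n_eff = number of nonzero differences = 8.
Nonzero differences (with sign): -4, +9, +4, -2, -6, +2, +6, +9
Step 2: Count signs: positive = 5, negative = 3.
Step 3: Under H0: P(positive) = 0.5, so the number of positives S ~ Bin(8, 0.5).
Step 4: Two-sided exact p-value = sum of Bin(8,0.5) probabilities at or below the observed probability = 0.726562.
Step 5: alpha = 0.05. fail to reject H0.

n_eff = 8, pos = 5, neg = 3, p = 0.726562, fail to reject H0.


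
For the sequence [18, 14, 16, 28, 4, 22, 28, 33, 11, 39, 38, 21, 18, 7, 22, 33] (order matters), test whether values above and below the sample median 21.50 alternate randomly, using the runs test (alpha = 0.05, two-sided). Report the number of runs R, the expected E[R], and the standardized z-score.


Step 1: Compute median = 21.50; label A = above, B = below.
Labels in order: BBBABAAABAABBBAA  (n_A = 8, n_B = 8)
Step 2: Count runs R = 8.
Step 3: Under H0 (random ordering), E[R] = 2*n_A*n_B/(n_A+n_B) + 1 = 2*8*8/16 + 1 = 9.0000.
        Var[R] = 2*n_A*n_B*(2*n_A*n_B - n_A - n_B) / ((n_A+n_B)^2 * (n_A+n_B-1)) = 14336/3840 = 3.7333.
        SD[R] = 1.9322.
Step 4: Continuity-corrected z = (R + 0.5 - E[R]) / SD[R] = (8 + 0.5 - 9.0000) / 1.9322 = -0.2588.
Step 5: Two-sided p-value via normal approximation = 2*(1 - Phi(|z|)) = 0.795809.
Step 6: alpha = 0.05. fail to reject H0.

R = 8, z = -0.2588, p = 0.795809, fail to reject H0.


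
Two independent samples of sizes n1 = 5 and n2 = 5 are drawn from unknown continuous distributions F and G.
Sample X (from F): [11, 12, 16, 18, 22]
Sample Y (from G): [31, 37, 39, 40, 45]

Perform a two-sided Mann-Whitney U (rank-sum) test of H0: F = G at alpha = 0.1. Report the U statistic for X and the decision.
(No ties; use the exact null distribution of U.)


Step 1: Combine and sort all 10 observations; assign midranks.
sorted (value, group): (11,X), (12,X), (16,X), (18,X), (22,X), (31,Y), (37,Y), (39,Y), (40,Y), (45,Y)
ranks: 11->1, 12->2, 16->3, 18->4, 22->5, 31->6, 37->7, 39->8, 40->9, 45->10
Step 2: Rank sum for X: R1 = 1 + 2 + 3 + 4 + 5 = 15.
Step 3: U_X = R1 - n1(n1+1)/2 = 15 - 5*6/2 = 15 - 15 = 0.
       U_Y = n1*n2 - U_X = 25 - 0 = 25.
Step 4: No ties, so the exact null distribution of U (based on enumerating the C(10,5) = 252 equally likely rank assignments) gives the two-sided p-value.
Step 5: p-value = 0.007937; compare to alpha = 0.1. reject H0.

U_X = 0, p = 0.007937, reject H0 at alpha = 0.1.


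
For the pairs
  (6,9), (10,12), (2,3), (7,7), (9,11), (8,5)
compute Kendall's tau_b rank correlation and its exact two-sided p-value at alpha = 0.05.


Step 1: Enumerate the 15 unordered pairs (i,j) with i<j and classify each by sign(x_j-x_i) * sign(y_j-y_i).
  (1,2):dx=+4,dy=+3->C; (1,3):dx=-4,dy=-6->C; (1,4):dx=+1,dy=-2->D; (1,5):dx=+3,dy=+2->C
  (1,6):dx=+2,dy=-4->D; (2,3):dx=-8,dy=-9->C; (2,4):dx=-3,dy=-5->C; (2,5):dx=-1,dy=-1->C
  (2,6):dx=-2,dy=-7->C; (3,4):dx=+5,dy=+4->C; (3,5):dx=+7,dy=+8->C; (3,6):dx=+6,dy=+2->C
  (4,5):dx=+2,dy=+4->C; (4,6):dx=+1,dy=-2->D; (5,6):dx=-1,dy=-6->C
Step 2: C = 12, D = 3, total pairs = 15.
Step 3: tau = (C - D)/(n(n-1)/2) = (12 - 3)/15 = 0.600000.
Step 4: Exact two-sided p-value (enumerate n! = 720 permutations of y under H0): p = 0.136111.
Step 5: alpha = 0.05. fail to reject H0.

tau_b = 0.6000 (C=12, D=3), p = 0.136111, fail to reject H0.


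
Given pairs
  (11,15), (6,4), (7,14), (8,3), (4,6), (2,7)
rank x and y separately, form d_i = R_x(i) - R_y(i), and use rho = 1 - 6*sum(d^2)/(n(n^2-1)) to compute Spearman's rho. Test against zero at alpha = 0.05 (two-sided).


Step 1: Rank x and y separately (midranks; no ties here).
rank(x): 11->6, 6->3, 7->4, 8->5, 4->2, 2->1
rank(y): 15->6, 4->2, 14->5, 3->1, 6->3, 7->4
Step 2: d_i = R_x(i) - R_y(i); compute d_i^2.
  (6-6)^2=0, (3-2)^2=1, (4-5)^2=1, (5-1)^2=16, (2-3)^2=1, (1-4)^2=9
sum(d^2) = 28.
Step 3: rho = 1 - 6*28 / (6*(6^2 - 1)) = 1 - 168/210 = 0.200000.
Step 4: Under H0, t = rho * sqrt((n-2)/(1-rho^2)) = 0.4082 ~ t(4).
Step 5: Two-sided p-value from the t-distribution with 4 df = 0.704000.
Step 6: alpha = 0.05. fail to reject H0.

rho = 0.2000, p = 0.704000, fail to reject H0 at alpha = 0.05.


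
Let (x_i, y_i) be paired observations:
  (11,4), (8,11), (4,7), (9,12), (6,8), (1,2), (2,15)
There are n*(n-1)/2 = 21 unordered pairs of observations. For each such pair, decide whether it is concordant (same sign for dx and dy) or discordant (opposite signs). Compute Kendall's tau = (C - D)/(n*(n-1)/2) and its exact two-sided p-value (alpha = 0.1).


Step 1: Enumerate the 21 unordered pairs (i,j) with i<j and classify each by sign(x_j-x_i) * sign(y_j-y_i).
  (1,2):dx=-3,dy=+7->D; (1,3):dx=-7,dy=+3->D; (1,4):dx=-2,dy=+8->D; (1,5):dx=-5,dy=+4->D
  (1,6):dx=-10,dy=-2->C; (1,7):dx=-9,dy=+11->D; (2,3):dx=-4,dy=-4->C; (2,4):dx=+1,dy=+1->C
  (2,5):dx=-2,dy=-3->C; (2,6):dx=-7,dy=-9->C; (2,7):dx=-6,dy=+4->D; (3,4):dx=+5,dy=+5->C
  (3,5):dx=+2,dy=+1->C; (3,6):dx=-3,dy=-5->C; (3,7):dx=-2,dy=+8->D; (4,5):dx=-3,dy=-4->C
  (4,6):dx=-8,dy=-10->C; (4,7):dx=-7,dy=+3->D; (5,6):dx=-5,dy=-6->C; (5,7):dx=-4,dy=+7->D
  (6,7):dx=+1,dy=+13->C
Step 2: C = 12, D = 9, total pairs = 21.
Step 3: tau = (C - D)/(n(n-1)/2) = (12 - 9)/21 = 0.142857.
Step 4: Exact two-sided p-value (enumerate n! = 5040 permutations of y under H0): p = 0.772619.
Step 5: alpha = 0.1. fail to reject H0.

tau_b = 0.1429 (C=12, D=9), p = 0.772619, fail to reject H0.


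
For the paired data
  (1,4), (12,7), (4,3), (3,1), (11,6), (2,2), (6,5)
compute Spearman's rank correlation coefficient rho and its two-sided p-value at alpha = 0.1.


Step 1: Rank x and y separately (midranks; no ties here).
rank(x): 1->1, 12->7, 4->4, 3->3, 11->6, 2->2, 6->5
rank(y): 4->4, 7->7, 3->3, 1->1, 6->6, 2->2, 5->5
Step 2: d_i = R_x(i) - R_y(i); compute d_i^2.
  (1-4)^2=9, (7-7)^2=0, (4-3)^2=1, (3-1)^2=4, (6-6)^2=0, (2-2)^2=0, (5-5)^2=0
sum(d^2) = 14.
Step 3: rho = 1 - 6*14 / (7*(7^2 - 1)) = 1 - 84/336 = 0.750000.
Step 4: Under H0, t = rho * sqrt((n-2)/(1-rho^2)) = 2.5355 ~ t(5).
Step 5: Two-sided p-value from the t-distribution with 5 df = 0.052181.
Step 6: alpha = 0.1. reject H0.

rho = 0.7500, p = 0.052181, reject H0 at alpha = 0.1.


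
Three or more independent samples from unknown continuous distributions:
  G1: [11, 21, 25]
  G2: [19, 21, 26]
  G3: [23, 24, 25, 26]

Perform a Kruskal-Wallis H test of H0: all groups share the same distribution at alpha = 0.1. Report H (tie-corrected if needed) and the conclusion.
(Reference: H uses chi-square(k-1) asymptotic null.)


Step 1: Combine all N = 10 observations and assign midranks.
sorted (value, group, rank): (11,G1,1), (19,G2,2), (21,G1,3.5), (21,G2,3.5), (23,G3,5), (24,G3,6), (25,G1,7.5), (25,G3,7.5), (26,G2,9.5), (26,G3,9.5)
Step 2: Sum ranks within each group.
R_1 = 12 (n_1 = 3)
R_2 = 15 (n_2 = 3)
R_3 = 28 (n_3 = 4)
Step 3: H = 12/(N(N+1)) * sum(R_i^2/n_i) - 3(N+1)
     = 12/(10*11) * (12^2/3 + 15^2/3 + 28^2/4) - 3*11
     = 0.109091 * 319 - 33
     = 1.800000.
Step 4: Ties present; correction factor C = 1 - 18/(10^3 - 10) = 0.981818. Corrected H = 1.800000 / 0.981818 = 1.833333.
Step 5: Under H0, H ~ chi^2(2); p-value = 0.399850.
Step 6: alpha = 0.1. fail to reject H0.

H = 1.8333, df = 2, p = 0.399850, fail to reject H0.


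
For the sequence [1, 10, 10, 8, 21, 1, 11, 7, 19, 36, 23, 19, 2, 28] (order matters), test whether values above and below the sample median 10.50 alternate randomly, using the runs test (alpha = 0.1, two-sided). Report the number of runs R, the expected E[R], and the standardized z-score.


Step 1: Compute median = 10.50; label A = above, B = below.
Labels in order: BBBBABABAAAABA  (n_A = 7, n_B = 7)
Step 2: Count runs R = 8.
Step 3: Under H0 (random ordering), E[R] = 2*n_A*n_B/(n_A+n_B) + 1 = 2*7*7/14 + 1 = 8.0000.
        Var[R] = 2*n_A*n_B*(2*n_A*n_B - n_A - n_B) / ((n_A+n_B)^2 * (n_A+n_B-1)) = 8232/2548 = 3.2308.
        SD[R] = 1.7974.
Step 4: R = E[R], so z = 0 with no continuity correction.
Step 5: Two-sided p-value via normal approximation = 2*(1 - Phi(|z|)) = 1.000000.
Step 6: alpha = 0.1. fail to reject H0.

R = 8, z = 0.0000, p = 1.000000, fail to reject H0.


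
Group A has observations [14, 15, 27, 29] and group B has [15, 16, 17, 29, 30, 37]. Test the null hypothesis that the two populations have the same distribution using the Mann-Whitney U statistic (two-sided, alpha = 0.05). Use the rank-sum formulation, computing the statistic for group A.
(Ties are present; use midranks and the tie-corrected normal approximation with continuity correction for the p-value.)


Step 1: Combine and sort all 10 observations; assign midranks.
sorted (value, group): (14,X), (15,X), (15,Y), (16,Y), (17,Y), (27,X), (29,X), (29,Y), (30,Y), (37,Y)
ranks: 14->1, 15->2.5, 15->2.5, 16->4, 17->5, 27->6, 29->7.5, 29->7.5, 30->9, 37->10
Step 2: Rank sum for X: R1 = 1 + 2.5 + 6 + 7.5 = 17.
Step 3: U_X = R1 - n1(n1+1)/2 = 17 - 4*5/2 = 17 - 10 = 7.
       U_Y = n1*n2 - U_X = 24 - 7 = 17.
Step 4: Ties are present, so use the tie-corrected normal approximation (with continuity correction) for the p-value.
Step 5: p-value = 0.334409; compare to alpha = 0.05. fail to reject H0.

U_X = 7, p = 0.334409, fail to reject H0 at alpha = 0.05.


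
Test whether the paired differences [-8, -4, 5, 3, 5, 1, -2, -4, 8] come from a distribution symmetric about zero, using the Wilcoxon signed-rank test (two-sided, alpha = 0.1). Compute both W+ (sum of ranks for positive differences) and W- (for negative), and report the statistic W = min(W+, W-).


Step 1: Drop any zero differences (none here) and take |d_i|.
|d| = [8, 4, 5, 3, 5, 1, 2, 4, 8]
Step 2: Midrank |d_i| (ties get averaged ranks).
ranks: |8|->8.5, |4|->4.5, |5|->6.5, |3|->3, |5|->6.5, |1|->1, |2|->2, |4|->4.5, |8|->8.5
Step 3: Attach original signs; sum ranks with positive sign and with negative sign.
W+ = 6.5 + 3 + 6.5 + 1 + 8.5 = 25.5
W- = 8.5 + 4.5 + 2 + 4.5 = 19.5
(Check: W+ + W- = 45 should equal n(n+1)/2 = 45.)
Step 4: Test statistic W = min(W+, W-) = 19.5.
Step 5: Ties in |d|, so use the tie-corrected normal approximation.
        E[W] = n(n+1)/4 = 9*10/4 = 22.5.
        Tie groups: |d|=4 (t=2), |d|=5 (t=2), |d|=8 (t=2); sum(t^3 - t) = 18.
        Var[W] = n(n+1)(2n+1)/24 - sum(t^3-t)/48 = 1710/24 - 18/48 = 70.875.
        z = (W - E[W]) / sqrt(Var[W]) = (19.5 - 22.5) / 8.4187 = -0.3563.
        Two-sided p = 2*Phi(z) = 0.721580.
Step 6: alpha = 0.1. fail to reject H0.

W+ = 25.5, W- = 19.5, W = min = 19.5, p = 0.721580, fail to reject H0.


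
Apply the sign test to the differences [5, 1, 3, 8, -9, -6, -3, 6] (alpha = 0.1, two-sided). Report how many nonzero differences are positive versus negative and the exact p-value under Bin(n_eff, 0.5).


Step 1: Discard zero differences. Original n = 8; n_eff = number of nonzero differences = 8.
Nonzero differences (with sign): +5, +1, +3, +8, -9, -6, -3, +6
Step 2: Count signs: positive = 5, negative = 3.
Step 3: Under H0: P(positive) = 0.5, so the number of positives S ~ Bin(8, 0.5).
Step 4: Two-sided exact p-value = sum of Bin(8,0.5) probabilities at or below the observed probability = 0.726562.
Step 5: alpha = 0.1. fail to reject H0.

n_eff = 8, pos = 5, neg = 3, p = 0.726562, fail to reject H0.


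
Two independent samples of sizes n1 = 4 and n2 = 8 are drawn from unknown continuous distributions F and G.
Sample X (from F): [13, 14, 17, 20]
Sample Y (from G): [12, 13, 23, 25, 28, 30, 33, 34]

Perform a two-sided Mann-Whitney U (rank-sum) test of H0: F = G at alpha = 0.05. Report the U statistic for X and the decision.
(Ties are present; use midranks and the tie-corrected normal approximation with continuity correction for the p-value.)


Step 1: Combine and sort all 12 observations; assign midranks.
sorted (value, group): (12,Y), (13,X), (13,Y), (14,X), (17,X), (20,X), (23,Y), (25,Y), (28,Y), (30,Y), (33,Y), (34,Y)
ranks: 12->1, 13->2.5, 13->2.5, 14->4, 17->5, 20->6, 23->7, 25->8, 28->9, 30->10, 33->11, 34->12
Step 2: Rank sum for X: R1 = 2.5 + 4 + 5 + 6 = 17.5.
Step 3: U_X = R1 - n1(n1+1)/2 = 17.5 - 4*5/2 = 17.5 - 10 = 7.5.
       U_Y = n1*n2 - U_X = 32 - 7.5 = 24.5.
Step 4: Ties are present, so use the tie-corrected normal approximation (with continuity correction) for the p-value.
Step 5: p-value = 0.173478; compare to alpha = 0.05. fail to reject H0.

U_X = 7.5, p = 0.173478, fail to reject H0 at alpha = 0.05.


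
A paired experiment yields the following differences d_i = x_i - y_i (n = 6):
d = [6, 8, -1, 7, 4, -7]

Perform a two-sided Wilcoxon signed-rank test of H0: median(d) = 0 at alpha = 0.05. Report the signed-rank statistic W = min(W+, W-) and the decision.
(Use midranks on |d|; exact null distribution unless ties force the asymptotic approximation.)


Step 1: Drop any zero differences (none here) and take |d_i|.
|d| = [6, 8, 1, 7, 4, 7]
Step 2: Midrank |d_i| (ties get averaged ranks).
ranks: |6|->3, |8|->6, |1|->1, |7|->4.5, |4|->2, |7|->4.5
Step 3: Attach original signs; sum ranks with positive sign and with negative sign.
W+ = 3 + 6 + 4.5 + 2 = 15.5
W- = 1 + 4.5 = 5.5
(Check: W+ + W- = 21 should equal n(n+1)/2 = 21.)
Step 4: Test statistic W = min(W+, W-) = 5.5.
Step 5: Ties in |d|, so use the tie-corrected normal approximation.
        E[W] = n(n+1)/4 = 6*7/4 = 10.5.
        Tie groups: |d|=7 (t=2); sum(t^3 - t) = 6.
        Var[W] = n(n+1)(2n+1)/24 - sum(t^3-t)/48 = 546/24 - 6/48 = 22.625.
        z = (W - E[W]) / sqrt(Var[W]) = (5.5 - 10.5) / 4.7566 = -1.0512.
        Two-sided p = 2*Phi(z) = 0.293177.
Step 6: alpha = 0.05. fail to reject H0.

W+ = 15.5, W- = 5.5, W = min = 5.5, p = 0.293177, fail to reject H0.


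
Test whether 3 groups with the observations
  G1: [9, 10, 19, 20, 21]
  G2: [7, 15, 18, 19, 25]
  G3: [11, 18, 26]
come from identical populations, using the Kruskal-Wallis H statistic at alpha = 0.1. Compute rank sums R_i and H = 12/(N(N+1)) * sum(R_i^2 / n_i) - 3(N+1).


Step 1: Combine all N = 13 observations and assign midranks.
sorted (value, group, rank): (7,G2,1), (9,G1,2), (10,G1,3), (11,G3,4), (15,G2,5), (18,G2,6.5), (18,G3,6.5), (19,G1,8.5), (19,G2,8.5), (20,G1,10), (21,G1,11), (25,G2,12), (26,G3,13)
Step 2: Sum ranks within each group.
R_1 = 34.5 (n_1 = 5)
R_2 = 33 (n_2 = 5)
R_3 = 23.5 (n_3 = 3)
Step 3: H = 12/(N(N+1)) * sum(R_i^2/n_i) - 3(N+1)
     = 12/(13*14) * (34.5^2/5 + 33^2/5 + 23.5^2/3) - 3*14
     = 0.065934 * 639.933 - 42
     = 0.193407.
Step 4: Ties present; correction factor C = 1 - 12/(13^3 - 13) = 0.994505. Corrected H = 0.193407 / 0.994505 = 0.194475.
Step 5: Under H0, H ~ chi^2(2); p-value = 0.907340.
Step 6: alpha = 0.1. fail to reject H0.

H = 0.1945, df = 2, p = 0.907340, fail to reject H0.
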